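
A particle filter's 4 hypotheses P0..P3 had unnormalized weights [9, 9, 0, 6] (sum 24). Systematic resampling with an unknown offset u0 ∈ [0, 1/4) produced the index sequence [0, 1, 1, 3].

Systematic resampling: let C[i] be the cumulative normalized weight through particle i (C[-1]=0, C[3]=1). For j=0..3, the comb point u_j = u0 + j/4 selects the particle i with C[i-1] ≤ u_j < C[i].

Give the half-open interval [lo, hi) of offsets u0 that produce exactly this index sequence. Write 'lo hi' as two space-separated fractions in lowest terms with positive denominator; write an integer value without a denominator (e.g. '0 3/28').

C = [3/8, 3/4, 3/4, 1]
j=0 picked index 0: u0 ∈ [0, 3/8)
j=1 picked index 1: u0 ∈ [1/8, 1/2)
j=2 picked index 1: u0 ∈ [-1/8, 1/4)
j=3 picked index 3: u0 ∈ [0, 1/4)
intersection: [1/8, 1/4)

1/8 1/4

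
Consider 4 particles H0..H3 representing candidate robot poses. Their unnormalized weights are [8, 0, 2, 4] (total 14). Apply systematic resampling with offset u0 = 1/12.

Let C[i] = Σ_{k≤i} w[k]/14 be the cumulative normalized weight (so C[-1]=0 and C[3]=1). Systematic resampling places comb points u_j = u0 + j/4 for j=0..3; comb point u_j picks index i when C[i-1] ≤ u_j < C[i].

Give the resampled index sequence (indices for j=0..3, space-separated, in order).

C = [4/7, 4/7, 5/7, 1]
j=0: u_0=1/12 ∈ [0, 4/7) → index 0
j=1: u_1=1/3 ∈ [0, 4/7) → index 0
j=2: u_2=7/12 ∈ [4/7, 5/7) → index 2
j=3: u_3=5/6 ∈ [5/7, 1) → index 3

0 0 2 3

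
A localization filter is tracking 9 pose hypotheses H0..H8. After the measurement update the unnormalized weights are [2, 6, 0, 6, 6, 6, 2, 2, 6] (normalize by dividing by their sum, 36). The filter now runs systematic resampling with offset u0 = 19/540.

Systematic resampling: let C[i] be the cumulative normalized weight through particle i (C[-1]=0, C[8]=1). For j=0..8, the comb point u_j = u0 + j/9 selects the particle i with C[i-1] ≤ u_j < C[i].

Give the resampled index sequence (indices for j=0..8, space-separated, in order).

C = [1/18, 2/9, 2/9, 7/18, 5/9, 13/18, 7/9, 5/6, 1]
j=0: u_0=19/540 ∈ [0, 1/18) → index 0
j=1: u_1=79/540 ∈ [1/18, 2/9) → index 1
j=2: u_2=139/540 ∈ [2/9, 7/18) → index 3
j=3: u_3=199/540 ∈ [2/9, 7/18) → index 3
j=4: u_4=259/540 ∈ [7/18, 5/9) → index 4
j=5: u_5=319/540 ∈ [5/9, 13/18) → index 5
j=6: u_6=379/540 ∈ [5/9, 13/18) → index 5
j=7: u_7=439/540 ∈ [7/9, 5/6) → index 7
j=8: u_8=499/540 ∈ [5/6, 1) → index 8

0 1 3 3 4 5 5 7 8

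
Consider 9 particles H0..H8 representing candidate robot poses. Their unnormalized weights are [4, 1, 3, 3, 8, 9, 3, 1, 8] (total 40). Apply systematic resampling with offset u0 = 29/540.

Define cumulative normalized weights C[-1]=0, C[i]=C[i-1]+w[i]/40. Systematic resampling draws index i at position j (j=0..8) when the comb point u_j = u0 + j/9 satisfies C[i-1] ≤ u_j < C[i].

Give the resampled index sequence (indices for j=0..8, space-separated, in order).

C = [1/10, 1/8, 1/5, 11/40, 19/40, 7/10, 31/40, 4/5, 1]
j=0: u_0=29/540 ∈ [0, 1/10) → index 0
j=1: u_1=89/540 ∈ [1/8, 1/5) → index 2
j=2: u_2=149/540 ∈ [11/40, 19/40) → index 4
j=3: u_3=209/540 ∈ [11/40, 19/40) → index 4
j=4: u_4=269/540 ∈ [19/40, 7/10) → index 5
j=5: u_5=329/540 ∈ [19/40, 7/10) → index 5
j=6: u_6=389/540 ∈ [7/10, 31/40) → index 6
j=7: u_7=449/540 ∈ [4/5, 1) → index 8
j=8: u_8=509/540 ∈ [4/5, 1) → index 8

0 2 4 4 5 5 6 8 8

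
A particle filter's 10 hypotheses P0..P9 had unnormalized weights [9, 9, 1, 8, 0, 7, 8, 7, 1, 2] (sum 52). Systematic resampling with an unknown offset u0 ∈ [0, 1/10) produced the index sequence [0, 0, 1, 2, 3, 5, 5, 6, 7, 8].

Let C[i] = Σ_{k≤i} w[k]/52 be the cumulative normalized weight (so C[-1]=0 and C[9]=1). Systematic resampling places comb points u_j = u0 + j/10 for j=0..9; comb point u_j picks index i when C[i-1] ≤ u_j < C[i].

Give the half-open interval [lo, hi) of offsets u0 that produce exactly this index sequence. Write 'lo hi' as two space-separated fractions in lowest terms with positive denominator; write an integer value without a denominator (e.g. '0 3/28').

3/65 7/130

C = [9/52, 9/26, 19/52, 27/52, 27/52, 17/26, 21/26, 49/52, 25/26, 1]
j=0 picked index 0: u0 ∈ [0, 9/52)
j=1 picked index 0: u0 ∈ [-1/10, 19/260)
j=2 picked index 1: u0 ∈ [-7/260, 19/130)
j=3 picked index 2: u0 ∈ [3/65, 17/260)
j=4 picked index 3: u0 ∈ [-9/260, 31/260)
j=5 picked index 5: u0 ∈ [1/52, 2/13)
j=6 picked index 5: u0 ∈ [-21/260, 7/130)
j=7 picked index 6: u0 ∈ [-3/65, 7/65)
j=8 picked index 7: u0 ∈ [1/130, 37/260)
j=9 picked index 8: u0 ∈ [11/260, 4/65)
intersection: [3/65, 7/130)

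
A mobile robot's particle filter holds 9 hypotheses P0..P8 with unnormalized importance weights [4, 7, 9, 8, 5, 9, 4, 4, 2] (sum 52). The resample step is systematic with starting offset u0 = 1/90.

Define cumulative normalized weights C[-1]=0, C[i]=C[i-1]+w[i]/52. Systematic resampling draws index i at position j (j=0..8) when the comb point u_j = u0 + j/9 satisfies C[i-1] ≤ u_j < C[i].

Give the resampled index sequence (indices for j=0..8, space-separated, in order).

0 1 2 2 3 4 5 5 7

C = [1/13, 11/52, 5/13, 7/13, 33/52, 21/26, 23/26, 25/26, 1]
j=0: u_0=1/90 ∈ [0, 1/13) → index 0
j=1: u_1=11/90 ∈ [1/13, 11/52) → index 1
j=2: u_2=7/30 ∈ [11/52, 5/13) → index 2
j=3: u_3=31/90 ∈ [11/52, 5/13) → index 2
j=4: u_4=41/90 ∈ [5/13, 7/13) → index 3
j=5: u_5=17/30 ∈ [7/13, 33/52) → index 4
j=6: u_6=61/90 ∈ [33/52, 21/26) → index 5
j=7: u_7=71/90 ∈ [33/52, 21/26) → index 5
j=8: u_8=9/10 ∈ [23/26, 25/26) → index 7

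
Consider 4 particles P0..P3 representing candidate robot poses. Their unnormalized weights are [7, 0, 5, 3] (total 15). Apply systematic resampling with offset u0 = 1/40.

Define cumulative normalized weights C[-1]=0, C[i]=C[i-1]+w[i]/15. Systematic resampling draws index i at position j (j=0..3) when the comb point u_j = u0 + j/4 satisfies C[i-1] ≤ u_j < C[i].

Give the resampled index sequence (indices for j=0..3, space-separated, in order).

C = [7/15, 7/15, 4/5, 1]
j=0: u_0=1/40 ∈ [0, 7/15) → index 0
j=1: u_1=11/40 ∈ [0, 7/15) → index 0
j=2: u_2=21/40 ∈ [7/15, 4/5) → index 2
j=3: u_3=31/40 ∈ [7/15, 4/5) → index 2

0 0 2 2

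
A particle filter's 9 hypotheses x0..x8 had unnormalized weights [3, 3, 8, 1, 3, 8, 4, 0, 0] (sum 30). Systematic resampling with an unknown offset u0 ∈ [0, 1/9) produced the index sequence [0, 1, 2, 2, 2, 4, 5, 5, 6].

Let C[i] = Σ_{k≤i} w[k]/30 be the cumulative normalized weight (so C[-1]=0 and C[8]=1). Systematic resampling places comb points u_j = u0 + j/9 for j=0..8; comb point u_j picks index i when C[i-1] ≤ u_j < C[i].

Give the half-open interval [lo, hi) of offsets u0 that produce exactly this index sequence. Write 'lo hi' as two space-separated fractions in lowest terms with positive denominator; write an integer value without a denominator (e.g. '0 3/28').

0 1/45

C = [1/10, 1/5, 7/15, 1/2, 3/5, 13/15, 1, 1, 1]
j=0 picked index 0: u0 ∈ [0, 1/10)
j=1 picked index 1: u0 ∈ [-1/90, 4/45)
j=2 picked index 2: u0 ∈ [-1/45, 11/45)
j=3 picked index 2: u0 ∈ [-2/15, 2/15)
j=4 picked index 2: u0 ∈ [-11/45, 1/45)
j=5 picked index 4: u0 ∈ [-1/18, 2/45)
j=6 picked index 5: u0 ∈ [-1/15, 1/5)
j=7 picked index 5: u0 ∈ [-8/45, 4/45)
j=8 picked index 6: u0 ∈ [-1/45, 1/9)
intersection: [0, 1/45)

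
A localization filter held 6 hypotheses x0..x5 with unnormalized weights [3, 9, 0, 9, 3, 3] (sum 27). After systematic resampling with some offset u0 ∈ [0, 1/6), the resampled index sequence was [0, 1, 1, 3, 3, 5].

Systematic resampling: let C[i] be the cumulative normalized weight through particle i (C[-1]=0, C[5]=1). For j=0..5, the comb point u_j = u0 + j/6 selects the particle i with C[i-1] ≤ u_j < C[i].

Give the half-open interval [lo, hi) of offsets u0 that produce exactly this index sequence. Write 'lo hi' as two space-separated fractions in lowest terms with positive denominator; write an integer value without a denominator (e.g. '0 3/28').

C = [1/9, 4/9, 4/9, 7/9, 8/9, 1]
j=0 picked index 0: u0 ∈ [0, 1/9)
j=1 picked index 1: u0 ∈ [-1/18, 5/18)
j=2 picked index 1: u0 ∈ [-2/9, 1/9)
j=3 picked index 3: u0 ∈ [-1/18, 5/18)
j=4 picked index 3: u0 ∈ [-2/9, 1/9)
j=5 picked index 5: u0 ∈ [1/18, 1/6)
intersection: [1/18, 1/9)

1/18 1/9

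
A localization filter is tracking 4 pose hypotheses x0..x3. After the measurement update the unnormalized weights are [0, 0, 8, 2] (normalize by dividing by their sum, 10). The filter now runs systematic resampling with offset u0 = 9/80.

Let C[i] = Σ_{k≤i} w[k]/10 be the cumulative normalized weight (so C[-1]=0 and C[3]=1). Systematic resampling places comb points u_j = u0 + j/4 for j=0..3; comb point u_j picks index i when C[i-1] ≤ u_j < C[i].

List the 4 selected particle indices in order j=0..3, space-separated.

2 2 2 3

C = [0, 0, 4/5, 1]
j=0: u_0=9/80 ∈ [0, 4/5) → index 2
j=1: u_1=29/80 ∈ [0, 4/5) → index 2
j=2: u_2=49/80 ∈ [0, 4/5) → index 2
j=3: u_3=69/80 ∈ [4/5, 1) → index 3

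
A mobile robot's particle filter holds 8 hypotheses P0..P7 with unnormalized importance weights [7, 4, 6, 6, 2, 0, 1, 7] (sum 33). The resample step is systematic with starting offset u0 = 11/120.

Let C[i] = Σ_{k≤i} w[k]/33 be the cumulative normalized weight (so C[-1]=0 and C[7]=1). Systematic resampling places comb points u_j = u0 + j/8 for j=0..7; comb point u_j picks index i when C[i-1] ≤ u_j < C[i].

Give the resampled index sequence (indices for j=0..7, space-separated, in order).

0 1 2 2 3 4 7 7

C = [7/33, 1/3, 17/33, 23/33, 25/33, 25/33, 26/33, 1]
j=0: u_0=11/120 ∈ [0, 7/33) → index 0
j=1: u_1=13/60 ∈ [7/33, 1/3) → index 1
j=2: u_2=41/120 ∈ [1/3, 17/33) → index 2
j=3: u_3=7/15 ∈ [1/3, 17/33) → index 2
j=4: u_4=71/120 ∈ [17/33, 23/33) → index 3
j=5: u_5=43/60 ∈ [23/33, 25/33) → index 4
j=6: u_6=101/120 ∈ [26/33, 1) → index 7
j=7: u_7=29/30 ∈ [26/33, 1) → index 7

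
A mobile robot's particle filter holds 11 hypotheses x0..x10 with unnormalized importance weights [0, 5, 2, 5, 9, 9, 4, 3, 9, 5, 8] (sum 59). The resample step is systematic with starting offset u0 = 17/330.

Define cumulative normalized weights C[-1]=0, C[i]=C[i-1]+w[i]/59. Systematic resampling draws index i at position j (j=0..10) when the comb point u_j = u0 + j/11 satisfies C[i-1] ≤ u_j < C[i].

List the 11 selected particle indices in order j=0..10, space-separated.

1 3 4 4 5 5 7 8 8 10 10

C = [0, 5/59, 7/59, 12/59, 21/59, 30/59, 34/59, 37/59, 46/59, 51/59, 1]
j=0: u_0=17/330 ∈ [0, 5/59) → index 1
j=1: u_1=47/330 ∈ [7/59, 12/59) → index 3
j=2: u_2=7/30 ∈ [12/59, 21/59) → index 4
j=3: u_3=107/330 ∈ [12/59, 21/59) → index 4
j=4: u_4=137/330 ∈ [21/59, 30/59) → index 5
j=5: u_5=167/330 ∈ [21/59, 30/59) → index 5
j=6: u_6=197/330 ∈ [34/59, 37/59) → index 7
j=7: u_7=227/330 ∈ [37/59, 46/59) → index 8
j=8: u_8=257/330 ∈ [37/59, 46/59) → index 8
j=9: u_9=287/330 ∈ [51/59, 1) → index 10
j=10: u_10=317/330 ∈ [51/59, 1) → index 10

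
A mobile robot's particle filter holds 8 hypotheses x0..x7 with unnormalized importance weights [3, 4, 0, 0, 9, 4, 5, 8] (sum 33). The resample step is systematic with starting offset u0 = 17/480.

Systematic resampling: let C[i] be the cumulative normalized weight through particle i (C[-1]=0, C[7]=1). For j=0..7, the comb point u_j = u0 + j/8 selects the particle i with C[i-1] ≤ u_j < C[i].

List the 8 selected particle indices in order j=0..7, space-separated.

C = [1/11, 7/33, 7/33, 7/33, 16/33, 20/33, 25/33, 1]
j=0: u_0=17/480 ∈ [0, 1/11) → index 0
j=1: u_1=77/480 ∈ [1/11, 7/33) → index 1
j=2: u_2=137/480 ∈ [7/33, 16/33) → index 4
j=3: u_3=197/480 ∈ [7/33, 16/33) → index 4
j=4: u_4=257/480 ∈ [16/33, 20/33) → index 5
j=5: u_5=317/480 ∈ [20/33, 25/33) → index 6
j=6: u_6=377/480 ∈ [25/33, 1) → index 7
j=7: u_7=437/480 ∈ [25/33, 1) → index 7

0 1 4 4 5 6 7 7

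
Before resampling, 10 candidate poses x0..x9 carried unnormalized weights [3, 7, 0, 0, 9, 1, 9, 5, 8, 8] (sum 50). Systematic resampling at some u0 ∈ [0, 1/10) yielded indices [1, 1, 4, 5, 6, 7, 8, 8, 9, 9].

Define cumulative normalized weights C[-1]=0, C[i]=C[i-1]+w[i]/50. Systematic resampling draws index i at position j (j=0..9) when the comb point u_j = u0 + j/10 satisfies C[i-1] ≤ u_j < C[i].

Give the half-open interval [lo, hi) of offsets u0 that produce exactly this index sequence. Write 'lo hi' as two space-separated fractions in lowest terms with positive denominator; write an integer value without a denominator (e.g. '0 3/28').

2/25 1/10

C = [3/50, 1/5, 1/5, 1/5, 19/50, 2/5, 29/50, 17/25, 21/25, 1]
j=0 picked index 1: u0 ∈ [3/50, 1/5)
j=1 picked index 1: u0 ∈ [-1/25, 1/10)
j=2 picked index 4: u0 ∈ [0, 9/50)
j=3 picked index 5: u0 ∈ [2/25, 1/10)
j=4 picked index 6: u0 ∈ [0, 9/50)
j=5 picked index 7: u0 ∈ [2/25, 9/50)
j=6 picked index 8: u0 ∈ [2/25, 6/25)
j=7 picked index 8: u0 ∈ [-1/50, 7/50)
j=8 picked index 9: u0 ∈ [1/25, 1/5)
j=9 picked index 9: u0 ∈ [-3/50, 1/10)
intersection: [2/25, 1/10)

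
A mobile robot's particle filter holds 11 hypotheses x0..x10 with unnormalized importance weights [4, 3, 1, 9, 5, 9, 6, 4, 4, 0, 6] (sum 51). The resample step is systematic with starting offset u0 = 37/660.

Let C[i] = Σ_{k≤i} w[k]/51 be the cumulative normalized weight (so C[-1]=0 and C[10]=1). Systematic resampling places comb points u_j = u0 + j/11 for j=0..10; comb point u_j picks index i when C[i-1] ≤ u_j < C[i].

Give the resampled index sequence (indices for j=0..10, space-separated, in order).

C = [4/51, 7/51, 8/51, 1/3, 22/51, 31/51, 37/51, 41/51, 15/17, 15/17, 1]
j=0: u_0=37/660 ∈ [0, 4/51) → index 0
j=1: u_1=97/660 ∈ [7/51, 8/51) → index 2
j=2: u_2=157/660 ∈ [8/51, 1/3) → index 3
j=3: u_3=217/660 ∈ [8/51, 1/3) → index 3
j=4: u_4=277/660 ∈ [1/3, 22/51) → index 4
j=5: u_5=337/660 ∈ [22/51, 31/51) → index 5
j=6: u_6=397/660 ∈ [22/51, 31/51) → index 5
j=7: u_7=457/660 ∈ [31/51, 37/51) → index 6
j=8: u_8=47/60 ∈ [37/51, 41/51) → index 7
j=9: u_9=577/660 ∈ [41/51, 15/17) → index 8
j=10: u_10=637/660 ∈ [15/17, 1) → index 10

0 2 3 3 4 5 5 6 7 8 10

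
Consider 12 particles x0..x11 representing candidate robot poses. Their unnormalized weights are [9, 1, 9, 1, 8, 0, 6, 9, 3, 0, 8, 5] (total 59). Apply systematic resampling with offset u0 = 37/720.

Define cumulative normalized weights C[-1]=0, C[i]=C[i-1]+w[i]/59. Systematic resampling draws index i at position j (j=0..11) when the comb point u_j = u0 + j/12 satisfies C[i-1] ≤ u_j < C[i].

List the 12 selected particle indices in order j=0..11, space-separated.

0 0 2 2 4 4 6 7 7 10 10 11

C = [9/59, 10/59, 19/59, 20/59, 28/59, 28/59, 34/59, 43/59, 46/59, 46/59, 54/59, 1]
j=0: u_0=37/720 ∈ [0, 9/59) → index 0
j=1: u_1=97/720 ∈ [0, 9/59) → index 0
j=2: u_2=157/720 ∈ [10/59, 19/59) → index 2
j=3: u_3=217/720 ∈ [10/59, 19/59) → index 2
j=4: u_4=277/720 ∈ [20/59, 28/59) → index 4
j=5: u_5=337/720 ∈ [20/59, 28/59) → index 4
j=6: u_6=397/720 ∈ [28/59, 34/59) → index 6
j=7: u_7=457/720 ∈ [34/59, 43/59) → index 7
j=8: u_8=517/720 ∈ [34/59, 43/59) → index 7
j=9: u_9=577/720 ∈ [46/59, 54/59) → index 10
j=10: u_10=637/720 ∈ [46/59, 54/59) → index 10
j=11: u_11=697/720 ∈ [54/59, 1) → index 11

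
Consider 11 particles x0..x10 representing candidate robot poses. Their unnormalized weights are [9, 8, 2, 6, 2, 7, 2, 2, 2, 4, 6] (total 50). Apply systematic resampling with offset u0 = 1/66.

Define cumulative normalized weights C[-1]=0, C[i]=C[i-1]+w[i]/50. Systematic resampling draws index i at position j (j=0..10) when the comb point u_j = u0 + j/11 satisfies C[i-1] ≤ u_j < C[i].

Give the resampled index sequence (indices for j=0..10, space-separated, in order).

0 0 1 1 2 3 5 5 7 9 10

C = [9/50, 17/50, 19/50, 1/2, 27/50, 17/25, 18/25, 19/25, 4/5, 22/25, 1]
j=0: u_0=1/66 ∈ [0, 9/50) → index 0
j=1: u_1=7/66 ∈ [0, 9/50) → index 0
j=2: u_2=13/66 ∈ [9/50, 17/50) → index 1
j=3: u_3=19/66 ∈ [9/50, 17/50) → index 1
j=4: u_4=25/66 ∈ [17/50, 19/50) → index 2
j=5: u_5=31/66 ∈ [19/50, 1/2) → index 3
j=6: u_6=37/66 ∈ [27/50, 17/25) → index 5
j=7: u_7=43/66 ∈ [27/50, 17/25) → index 5
j=8: u_8=49/66 ∈ [18/25, 19/25) → index 7
j=9: u_9=5/6 ∈ [4/5, 22/25) → index 9
j=10: u_10=61/66 ∈ [22/25, 1) → index 10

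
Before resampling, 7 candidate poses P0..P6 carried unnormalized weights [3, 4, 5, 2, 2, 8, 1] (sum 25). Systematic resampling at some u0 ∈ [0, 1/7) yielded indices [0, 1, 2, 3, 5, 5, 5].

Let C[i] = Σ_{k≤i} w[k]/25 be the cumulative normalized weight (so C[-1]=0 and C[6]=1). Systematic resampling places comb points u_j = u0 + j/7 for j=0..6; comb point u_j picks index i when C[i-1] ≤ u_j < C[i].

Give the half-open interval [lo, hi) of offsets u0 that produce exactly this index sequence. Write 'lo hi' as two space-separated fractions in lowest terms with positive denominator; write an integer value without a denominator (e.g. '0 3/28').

12/175 18/175

C = [3/25, 7/25, 12/25, 14/25, 16/25, 24/25, 1]
j=0 picked index 0: u0 ∈ [0, 3/25)
j=1 picked index 1: u0 ∈ [-4/175, 24/175)
j=2 picked index 2: u0 ∈ [-1/175, 34/175)
j=3 picked index 3: u0 ∈ [9/175, 23/175)
j=4 picked index 5: u0 ∈ [12/175, 68/175)
j=5 picked index 5: u0 ∈ [-13/175, 43/175)
j=6 picked index 5: u0 ∈ [-38/175, 18/175)
intersection: [12/175, 18/175)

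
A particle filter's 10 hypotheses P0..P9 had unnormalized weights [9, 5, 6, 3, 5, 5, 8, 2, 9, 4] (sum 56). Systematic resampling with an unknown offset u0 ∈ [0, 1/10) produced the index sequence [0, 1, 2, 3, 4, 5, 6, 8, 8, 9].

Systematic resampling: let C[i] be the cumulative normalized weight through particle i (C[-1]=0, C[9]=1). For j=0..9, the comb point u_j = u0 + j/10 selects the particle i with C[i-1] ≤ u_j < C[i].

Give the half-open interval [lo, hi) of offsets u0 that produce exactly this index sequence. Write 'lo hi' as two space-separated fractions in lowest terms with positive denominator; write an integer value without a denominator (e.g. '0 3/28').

C = [9/56, 1/4, 5/14, 23/56, 1/2, 33/56, 41/56, 43/56, 13/14, 1]
j=0 picked index 0: u0 ∈ [0, 9/56)
j=1 picked index 1: u0 ∈ [17/280, 3/20)
j=2 picked index 2: u0 ∈ [1/20, 11/70)
j=3 picked index 3: u0 ∈ [2/35, 31/280)
j=4 picked index 4: u0 ∈ [3/280, 1/10)
j=5 picked index 5: u0 ∈ [0, 5/56)
j=6 picked index 6: u0 ∈ [-3/280, 37/280)
j=7 picked index 8: u0 ∈ [19/280, 8/35)
j=8 picked index 8: u0 ∈ [-9/280, 9/70)
j=9 picked index 9: u0 ∈ [1/35, 1/10)
intersection: [19/280, 5/56)

19/280 5/56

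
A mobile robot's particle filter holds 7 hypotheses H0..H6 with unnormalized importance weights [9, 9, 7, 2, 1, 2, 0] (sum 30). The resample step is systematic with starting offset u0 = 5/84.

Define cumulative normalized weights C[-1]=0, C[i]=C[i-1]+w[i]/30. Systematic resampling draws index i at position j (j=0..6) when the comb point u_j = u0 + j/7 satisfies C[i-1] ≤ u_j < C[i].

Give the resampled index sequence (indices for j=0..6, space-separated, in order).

0 0 1 1 2 2 4

C = [3/10, 3/5, 5/6, 9/10, 14/15, 1, 1]
j=0: u_0=5/84 ∈ [0, 3/10) → index 0
j=1: u_1=17/84 ∈ [0, 3/10) → index 0
j=2: u_2=29/84 ∈ [3/10, 3/5) → index 1
j=3: u_3=41/84 ∈ [3/10, 3/5) → index 1
j=4: u_4=53/84 ∈ [3/5, 5/6) → index 2
j=5: u_5=65/84 ∈ [3/5, 5/6) → index 2
j=6: u_6=11/12 ∈ [9/10, 14/15) → index 4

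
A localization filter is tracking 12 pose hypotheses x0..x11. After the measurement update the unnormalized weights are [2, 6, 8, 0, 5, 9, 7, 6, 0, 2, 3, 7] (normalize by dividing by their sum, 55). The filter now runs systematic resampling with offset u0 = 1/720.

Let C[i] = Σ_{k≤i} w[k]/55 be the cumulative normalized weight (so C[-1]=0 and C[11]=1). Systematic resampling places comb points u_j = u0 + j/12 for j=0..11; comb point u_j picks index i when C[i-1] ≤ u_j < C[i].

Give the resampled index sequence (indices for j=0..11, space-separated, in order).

C = [2/55, 8/55, 16/55, 16/55, 21/55, 6/11, 37/55, 43/55, 43/55, 9/11, 48/55, 1]
j=0: u_0=1/720 ∈ [0, 2/55) → index 0
j=1: u_1=61/720 ∈ [2/55, 8/55) → index 1
j=2: u_2=121/720 ∈ [8/55, 16/55) → index 2
j=3: u_3=181/720 ∈ [8/55, 16/55) → index 2
j=4: u_4=241/720 ∈ [16/55, 21/55) → index 4
j=5: u_5=301/720 ∈ [21/55, 6/11) → index 5
j=6: u_6=361/720 ∈ [21/55, 6/11) → index 5
j=7: u_7=421/720 ∈ [6/11, 37/55) → index 6
j=8: u_8=481/720 ∈ [6/11, 37/55) → index 6
j=9: u_9=541/720 ∈ [37/55, 43/55) → index 7
j=10: u_10=601/720 ∈ [9/11, 48/55) → index 10
j=11: u_11=661/720 ∈ [48/55, 1) → index 11

0 1 2 2 4 5 5 6 6 7 10 11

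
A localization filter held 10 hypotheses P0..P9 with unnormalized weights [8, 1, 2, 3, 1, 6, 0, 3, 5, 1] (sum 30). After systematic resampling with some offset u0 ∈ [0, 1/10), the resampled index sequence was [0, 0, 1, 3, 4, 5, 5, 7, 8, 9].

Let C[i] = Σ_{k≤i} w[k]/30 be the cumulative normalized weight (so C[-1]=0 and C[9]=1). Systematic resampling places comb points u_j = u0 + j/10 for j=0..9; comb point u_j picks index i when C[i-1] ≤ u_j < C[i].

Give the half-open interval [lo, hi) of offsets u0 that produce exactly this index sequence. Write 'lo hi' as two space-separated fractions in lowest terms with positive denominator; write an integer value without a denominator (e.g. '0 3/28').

C = [4/15, 3/10, 11/30, 7/15, 1/2, 7/10, 7/10, 4/5, 29/30, 1]
j=0 picked index 0: u0 ∈ [0, 4/15)
j=1 picked index 0: u0 ∈ [-1/10, 1/6)
j=2 picked index 1: u0 ∈ [1/15, 1/10)
j=3 picked index 3: u0 ∈ [1/15, 1/6)
j=4 picked index 4: u0 ∈ [1/15, 1/10)
j=5 picked index 5: u0 ∈ [0, 1/5)
j=6 picked index 5: u0 ∈ [-1/10, 1/10)
j=7 picked index 7: u0 ∈ [0, 1/10)
j=8 picked index 8: u0 ∈ [0, 1/6)
j=9 picked index 9: u0 ∈ [1/15, 1/10)
intersection: [1/15, 1/10)

1/15 1/10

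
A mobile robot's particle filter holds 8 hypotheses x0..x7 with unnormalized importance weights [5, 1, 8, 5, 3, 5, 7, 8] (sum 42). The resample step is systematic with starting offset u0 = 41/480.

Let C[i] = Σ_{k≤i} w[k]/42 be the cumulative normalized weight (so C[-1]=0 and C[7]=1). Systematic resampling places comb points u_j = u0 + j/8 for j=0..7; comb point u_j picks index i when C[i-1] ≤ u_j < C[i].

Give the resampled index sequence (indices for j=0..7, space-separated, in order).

C = [5/42, 1/7, 1/3, 19/42, 11/21, 9/14, 17/21, 1]
j=0: u_0=41/480 ∈ [0, 5/42) → index 0
j=1: u_1=101/480 ∈ [1/7, 1/3) → index 2
j=2: u_2=161/480 ∈ [1/3, 19/42) → index 3
j=3: u_3=221/480 ∈ [19/42, 11/21) → index 4
j=4: u_4=281/480 ∈ [11/21, 9/14) → index 5
j=5: u_5=341/480 ∈ [9/14, 17/21) → index 6
j=6: u_6=401/480 ∈ [17/21, 1) → index 7
j=7: u_7=461/480 ∈ [17/21, 1) → index 7

0 2 3 4 5 6 7 7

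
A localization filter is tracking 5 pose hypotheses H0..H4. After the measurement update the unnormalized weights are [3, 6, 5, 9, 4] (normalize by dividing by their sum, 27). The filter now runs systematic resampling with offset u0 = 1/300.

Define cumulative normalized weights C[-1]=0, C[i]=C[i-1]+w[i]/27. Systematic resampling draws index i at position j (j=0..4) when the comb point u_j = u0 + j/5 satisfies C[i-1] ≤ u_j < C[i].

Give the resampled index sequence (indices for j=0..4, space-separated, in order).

0 1 2 3 3

C = [1/9, 1/3, 14/27, 23/27, 1]
j=0: u_0=1/300 ∈ [0, 1/9) → index 0
j=1: u_1=61/300 ∈ [1/9, 1/3) → index 1
j=2: u_2=121/300 ∈ [1/3, 14/27) → index 2
j=3: u_3=181/300 ∈ [14/27, 23/27) → index 3
j=4: u_4=241/300 ∈ [14/27, 23/27) → index 3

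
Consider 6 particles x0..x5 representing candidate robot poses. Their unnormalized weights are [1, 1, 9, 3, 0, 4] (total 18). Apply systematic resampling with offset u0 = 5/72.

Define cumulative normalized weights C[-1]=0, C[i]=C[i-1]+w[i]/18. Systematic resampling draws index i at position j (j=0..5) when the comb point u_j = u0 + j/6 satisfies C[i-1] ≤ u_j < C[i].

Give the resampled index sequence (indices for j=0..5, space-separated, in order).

1 2 2 2 3 5

C = [1/18, 1/9, 11/18, 7/9, 7/9, 1]
j=0: u_0=5/72 ∈ [1/18, 1/9) → index 1
j=1: u_1=17/72 ∈ [1/9, 11/18) → index 2
j=2: u_2=29/72 ∈ [1/9, 11/18) → index 2
j=3: u_3=41/72 ∈ [1/9, 11/18) → index 2
j=4: u_4=53/72 ∈ [11/18, 7/9) → index 3
j=5: u_5=65/72 ∈ [7/9, 1) → index 5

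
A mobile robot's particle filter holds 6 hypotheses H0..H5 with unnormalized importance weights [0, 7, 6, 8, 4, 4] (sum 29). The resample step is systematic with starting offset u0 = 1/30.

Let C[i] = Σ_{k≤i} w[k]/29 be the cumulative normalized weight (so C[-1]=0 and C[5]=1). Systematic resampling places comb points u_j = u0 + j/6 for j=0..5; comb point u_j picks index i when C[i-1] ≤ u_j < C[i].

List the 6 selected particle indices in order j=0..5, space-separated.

C = [0, 7/29, 13/29, 21/29, 25/29, 1]
j=0: u_0=1/30 ∈ [0, 7/29) → index 1
j=1: u_1=1/5 ∈ [0, 7/29) → index 1
j=2: u_2=11/30 ∈ [7/29, 13/29) → index 2
j=3: u_3=8/15 ∈ [13/29, 21/29) → index 3
j=4: u_4=7/10 ∈ [13/29, 21/29) → index 3
j=5: u_5=13/15 ∈ [25/29, 1) → index 5

1 1 2 3 3 5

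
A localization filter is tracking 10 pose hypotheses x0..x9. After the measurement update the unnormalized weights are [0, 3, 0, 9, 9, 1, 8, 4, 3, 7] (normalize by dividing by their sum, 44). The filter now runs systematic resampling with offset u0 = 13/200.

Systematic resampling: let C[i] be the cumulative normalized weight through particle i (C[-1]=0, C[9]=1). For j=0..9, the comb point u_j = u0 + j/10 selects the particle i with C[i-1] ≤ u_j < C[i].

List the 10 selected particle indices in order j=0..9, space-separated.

1 3 3 4 4 6 6 7 9 9

C = [0, 3/44, 3/44, 3/11, 21/44, 1/2, 15/22, 17/22, 37/44, 1]
j=0: u_0=13/200 ∈ [0, 3/44) → index 1
j=1: u_1=33/200 ∈ [3/44, 3/11) → index 3
j=2: u_2=53/200 ∈ [3/44, 3/11) → index 3
j=3: u_3=73/200 ∈ [3/11, 21/44) → index 4
j=4: u_4=93/200 ∈ [3/11, 21/44) → index 4
j=5: u_5=113/200 ∈ [1/2, 15/22) → index 6
j=6: u_6=133/200 ∈ [1/2, 15/22) → index 6
j=7: u_7=153/200 ∈ [15/22, 17/22) → index 7
j=8: u_8=173/200 ∈ [37/44, 1) → index 9
j=9: u_9=193/200 ∈ [37/44, 1) → index 9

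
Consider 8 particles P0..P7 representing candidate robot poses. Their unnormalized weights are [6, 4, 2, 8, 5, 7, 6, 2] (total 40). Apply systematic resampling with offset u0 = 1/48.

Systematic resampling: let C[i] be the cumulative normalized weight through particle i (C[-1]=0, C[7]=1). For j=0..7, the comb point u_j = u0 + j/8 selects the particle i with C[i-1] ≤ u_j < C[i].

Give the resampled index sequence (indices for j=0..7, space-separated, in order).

C = [3/20, 1/4, 3/10, 1/2, 5/8, 4/5, 19/20, 1]
j=0: u_0=1/48 ∈ [0, 3/20) → index 0
j=1: u_1=7/48 ∈ [0, 3/20) → index 0
j=2: u_2=13/48 ∈ [1/4, 3/10) → index 2
j=3: u_3=19/48 ∈ [3/10, 1/2) → index 3
j=4: u_4=25/48 ∈ [1/2, 5/8) → index 4
j=5: u_5=31/48 ∈ [5/8, 4/5) → index 5
j=6: u_6=37/48 ∈ [5/8, 4/5) → index 5
j=7: u_7=43/48 ∈ [4/5, 19/20) → index 6

0 0 2 3 4 5 5 6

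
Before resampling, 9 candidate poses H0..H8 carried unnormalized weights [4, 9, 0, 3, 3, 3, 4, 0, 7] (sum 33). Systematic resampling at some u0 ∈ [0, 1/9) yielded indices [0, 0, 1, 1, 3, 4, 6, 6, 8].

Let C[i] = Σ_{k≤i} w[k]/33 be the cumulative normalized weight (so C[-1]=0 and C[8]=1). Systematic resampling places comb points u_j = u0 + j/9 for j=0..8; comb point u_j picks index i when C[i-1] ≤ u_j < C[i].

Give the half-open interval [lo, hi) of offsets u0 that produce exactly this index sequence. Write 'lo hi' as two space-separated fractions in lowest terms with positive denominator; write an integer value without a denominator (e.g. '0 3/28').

C = [4/33, 13/33, 13/33, 16/33, 19/33, 2/3, 26/33, 26/33, 1]
j=0 picked index 0: u0 ∈ [0, 4/33)
j=1 picked index 0: u0 ∈ [-1/9, 1/99)
j=2 picked index 1: u0 ∈ [-10/99, 17/99)
j=3 picked index 1: u0 ∈ [-7/33, 2/33)
j=4 picked index 3: u0 ∈ [-5/99, 4/99)
j=5 picked index 4: u0 ∈ [-7/99, 2/99)
j=6 picked index 6: u0 ∈ [0, 4/33)
j=7 picked index 6: u0 ∈ [-1/9, 1/99)
j=8 picked index 8: u0 ∈ [-10/99, 1/9)
intersection: [0, 1/99)

0 1/99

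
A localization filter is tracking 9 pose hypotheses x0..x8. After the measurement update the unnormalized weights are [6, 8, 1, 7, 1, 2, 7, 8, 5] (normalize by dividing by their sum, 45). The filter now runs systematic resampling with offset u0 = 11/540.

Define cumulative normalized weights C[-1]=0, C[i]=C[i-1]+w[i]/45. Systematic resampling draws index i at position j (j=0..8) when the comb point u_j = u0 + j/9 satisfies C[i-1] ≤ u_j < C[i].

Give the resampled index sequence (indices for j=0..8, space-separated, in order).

0 0 1 3 3 6 6 7 8

C = [2/15, 14/45, 1/3, 22/45, 23/45, 5/9, 32/45, 8/9, 1]
j=0: u_0=11/540 ∈ [0, 2/15) → index 0
j=1: u_1=71/540 ∈ [0, 2/15) → index 0
j=2: u_2=131/540 ∈ [2/15, 14/45) → index 1
j=3: u_3=191/540 ∈ [1/3, 22/45) → index 3
j=4: u_4=251/540 ∈ [1/3, 22/45) → index 3
j=5: u_5=311/540 ∈ [5/9, 32/45) → index 6
j=6: u_6=371/540 ∈ [5/9, 32/45) → index 6
j=7: u_7=431/540 ∈ [32/45, 8/9) → index 7
j=8: u_8=491/540 ∈ [8/9, 1) → index 8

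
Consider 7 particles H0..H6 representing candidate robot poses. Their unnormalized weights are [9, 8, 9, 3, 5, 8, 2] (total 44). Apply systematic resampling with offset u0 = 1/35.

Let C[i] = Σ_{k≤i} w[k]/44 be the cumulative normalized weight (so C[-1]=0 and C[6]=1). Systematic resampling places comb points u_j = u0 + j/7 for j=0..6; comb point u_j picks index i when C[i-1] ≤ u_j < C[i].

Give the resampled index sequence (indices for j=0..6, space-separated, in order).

0 0 1 2 3 4 5

C = [9/44, 17/44, 13/22, 29/44, 17/22, 21/22, 1]
j=0: u_0=1/35 ∈ [0, 9/44) → index 0
j=1: u_1=6/35 ∈ [0, 9/44) → index 0
j=2: u_2=11/35 ∈ [9/44, 17/44) → index 1
j=3: u_3=16/35 ∈ [17/44, 13/22) → index 2
j=4: u_4=3/5 ∈ [13/22, 29/44) → index 3
j=5: u_5=26/35 ∈ [29/44, 17/22) → index 4
j=6: u_6=31/35 ∈ [17/22, 21/22) → index 5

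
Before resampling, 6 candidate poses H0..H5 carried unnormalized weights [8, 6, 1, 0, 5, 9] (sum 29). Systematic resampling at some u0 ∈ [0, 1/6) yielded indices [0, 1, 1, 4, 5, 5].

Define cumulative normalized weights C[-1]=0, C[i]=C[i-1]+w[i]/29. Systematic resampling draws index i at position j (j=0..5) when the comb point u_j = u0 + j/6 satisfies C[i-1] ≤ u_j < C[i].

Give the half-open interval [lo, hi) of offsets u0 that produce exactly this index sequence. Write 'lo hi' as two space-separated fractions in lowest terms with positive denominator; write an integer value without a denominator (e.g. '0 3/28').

C = [8/29, 14/29, 15/29, 15/29, 20/29, 1]
j=0 picked index 0: u0 ∈ [0, 8/29)
j=1 picked index 1: u0 ∈ [19/174, 55/174)
j=2 picked index 1: u0 ∈ [-5/87, 13/87)
j=3 picked index 4: u0 ∈ [1/58, 11/58)
j=4 picked index 5: u0 ∈ [2/87, 1/3)
j=5 picked index 5: u0 ∈ [-25/174, 1/6)
intersection: [19/174, 13/87)

19/174 13/87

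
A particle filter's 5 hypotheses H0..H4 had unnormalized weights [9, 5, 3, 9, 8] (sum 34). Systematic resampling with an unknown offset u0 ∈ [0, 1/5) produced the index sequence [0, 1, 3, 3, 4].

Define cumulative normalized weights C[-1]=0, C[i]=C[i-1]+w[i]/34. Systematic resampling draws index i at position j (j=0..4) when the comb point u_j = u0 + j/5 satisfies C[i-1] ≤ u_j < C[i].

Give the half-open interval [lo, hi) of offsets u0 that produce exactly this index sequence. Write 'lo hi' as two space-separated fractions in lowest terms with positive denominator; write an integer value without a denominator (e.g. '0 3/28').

C = [9/34, 7/17, 1/2, 13/17, 1]
j=0 picked index 0: u0 ∈ [0, 9/34)
j=1 picked index 1: u0 ∈ [11/170, 18/85)
j=2 picked index 3: u0 ∈ [1/10, 31/85)
j=3 picked index 3: u0 ∈ [-1/10, 14/85)
j=4 picked index 4: u0 ∈ [-3/85, 1/5)
intersection: [1/10, 14/85)

1/10 14/85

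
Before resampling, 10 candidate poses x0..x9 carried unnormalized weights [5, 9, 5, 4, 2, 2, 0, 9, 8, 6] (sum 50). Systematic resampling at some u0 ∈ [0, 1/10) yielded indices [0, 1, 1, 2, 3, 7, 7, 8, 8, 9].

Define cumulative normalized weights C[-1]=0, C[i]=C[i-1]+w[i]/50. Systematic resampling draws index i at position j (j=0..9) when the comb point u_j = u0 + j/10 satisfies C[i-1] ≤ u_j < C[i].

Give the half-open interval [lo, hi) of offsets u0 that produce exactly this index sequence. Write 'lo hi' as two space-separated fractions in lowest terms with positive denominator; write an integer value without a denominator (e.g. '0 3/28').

C = [1/10, 7/25, 19/50, 23/50, 1/2, 27/50, 27/50, 18/25, 22/25, 1]
j=0 picked index 0: u0 ∈ [0, 1/10)
j=1 picked index 1: u0 ∈ [0, 9/50)
j=2 picked index 1: u0 ∈ [-1/10, 2/25)
j=3 picked index 2: u0 ∈ [-1/50, 2/25)
j=4 picked index 3: u0 ∈ [-1/50, 3/50)
j=5 picked index 7: u0 ∈ [1/25, 11/50)
j=6 picked index 7: u0 ∈ [-3/50, 3/25)
j=7 picked index 8: u0 ∈ [1/50, 9/50)
j=8 picked index 8: u0 ∈ [-2/25, 2/25)
j=9 picked index 9: u0 ∈ [-1/50, 1/10)
intersection: [1/25, 3/50)

1/25 3/50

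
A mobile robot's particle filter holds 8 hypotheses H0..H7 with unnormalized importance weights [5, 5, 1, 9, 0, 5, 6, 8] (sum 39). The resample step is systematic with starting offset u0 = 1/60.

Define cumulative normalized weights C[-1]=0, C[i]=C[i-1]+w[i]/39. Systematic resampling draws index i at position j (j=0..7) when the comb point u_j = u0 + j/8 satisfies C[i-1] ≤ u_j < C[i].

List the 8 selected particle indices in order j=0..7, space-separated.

0 1 2 3 5 6 6 7

C = [5/39, 10/39, 11/39, 20/39, 20/39, 25/39, 31/39, 1]
j=0: u_0=1/60 ∈ [0, 5/39) → index 0
j=1: u_1=17/120 ∈ [5/39, 10/39) → index 1
j=2: u_2=4/15 ∈ [10/39, 11/39) → index 2
j=3: u_3=47/120 ∈ [11/39, 20/39) → index 3
j=4: u_4=31/60 ∈ [20/39, 25/39) → index 5
j=5: u_5=77/120 ∈ [25/39, 31/39) → index 6
j=6: u_6=23/30 ∈ [25/39, 31/39) → index 6
j=7: u_7=107/120 ∈ [31/39, 1) → index 7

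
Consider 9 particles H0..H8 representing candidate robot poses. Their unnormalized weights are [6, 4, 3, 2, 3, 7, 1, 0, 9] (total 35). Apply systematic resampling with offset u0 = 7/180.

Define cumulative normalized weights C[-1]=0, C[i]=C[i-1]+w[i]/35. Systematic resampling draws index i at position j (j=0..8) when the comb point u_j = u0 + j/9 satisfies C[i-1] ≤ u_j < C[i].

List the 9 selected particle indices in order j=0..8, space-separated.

C = [6/35, 2/7, 13/35, 3/7, 18/35, 5/7, 26/35, 26/35, 1]
j=0: u_0=7/180 ∈ [0, 6/35) → index 0
j=1: u_1=3/20 ∈ [0, 6/35) → index 0
j=2: u_2=47/180 ∈ [6/35, 2/7) → index 1
j=3: u_3=67/180 ∈ [13/35, 3/7) → index 3
j=4: u_4=29/60 ∈ [3/7, 18/35) → index 4
j=5: u_5=107/180 ∈ [18/35, 5/7) → index 5
j=6: u_6=127/180 ∈ [18/35, 5/7) → index 5
j=7: u_7=49/60 ∈ [26/35, 1) → index 8
j=8: u_8=167/180 ∈ [26/35, 1) → index 8

0 0 1 3 4 5 5 8 8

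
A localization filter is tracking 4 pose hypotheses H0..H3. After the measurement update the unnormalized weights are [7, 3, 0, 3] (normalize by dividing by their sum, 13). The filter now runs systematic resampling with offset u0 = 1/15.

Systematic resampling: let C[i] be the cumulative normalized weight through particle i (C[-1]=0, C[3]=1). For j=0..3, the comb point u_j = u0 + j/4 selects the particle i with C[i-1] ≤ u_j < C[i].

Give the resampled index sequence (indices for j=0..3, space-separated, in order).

0 0 1 3

C = [7/13, 10/13, 10/13, 1]
j=0: u_0=1/15 ∈ [0, 7/13) → index 0
j=1: u_1=19/60 ∈ [0, 7/13) → index 0
j=2: u_2=17/30 ∈ [7/13, 10/13) → index 1
j=3: u_3=49/60 ∈ [10/13, 1) → index 3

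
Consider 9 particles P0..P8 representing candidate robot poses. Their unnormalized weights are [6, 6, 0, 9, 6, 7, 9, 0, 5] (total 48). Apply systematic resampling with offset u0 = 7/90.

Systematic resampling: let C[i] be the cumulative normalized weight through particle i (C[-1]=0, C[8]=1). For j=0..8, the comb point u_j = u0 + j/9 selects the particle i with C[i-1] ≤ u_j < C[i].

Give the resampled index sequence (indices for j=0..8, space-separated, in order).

C = [1/8, 1/4, 1/4, 7/16, 9/16, 17/24, 43/48, 43/48, 1]
j=0: u_0=7/90 ∈ [0, 1/8) → index 0
j=1: u_1=17/90 ∈ [1/8, 1/4) → index 1
j=2: u_2=3/10 ∈ [1/4, 7/16) → index 3
j=3: u_3=37/90 ∈ [1/4, 7/16) → index 3
j=4: u_4=47/90 ∈ [7/16, 9/16) → index 4
j=5: u_5=19/30 ∈ [9/16, 17/24) → index 5
j=6: u_6=67/90 ∈ [17/24, 43/48) → index 6
j=7: u_7=77/90 ∈ [17/24, 43/48) → index 6
j=8: u_8=29/30 ∈ [43/48, 1) → index 8

0 1 3 3 4 5 6 6 8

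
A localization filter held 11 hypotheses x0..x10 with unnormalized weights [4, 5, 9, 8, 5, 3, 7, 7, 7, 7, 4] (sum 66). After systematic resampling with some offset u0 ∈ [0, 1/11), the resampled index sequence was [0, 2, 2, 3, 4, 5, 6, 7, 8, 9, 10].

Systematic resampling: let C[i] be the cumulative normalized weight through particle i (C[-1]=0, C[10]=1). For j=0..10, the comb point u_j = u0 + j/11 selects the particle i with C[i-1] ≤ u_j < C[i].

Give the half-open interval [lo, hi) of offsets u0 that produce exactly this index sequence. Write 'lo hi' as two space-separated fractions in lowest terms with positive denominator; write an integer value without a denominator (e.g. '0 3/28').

1/22 2/33

C = [2/33, 3/22, 3/11, 13/33, 31/66, 17/33, 41/66, 8/11, 5/6, 31/33, 1]
j=0 picked index 0: u0 ∈ [0, 2/33)
j=1 picked index 2: u0 ∈ [1/22, 2/11)
j=2 picked index 2: u0 ∈ [-1/22, 1/11)
j=3 picked index 3: u0 ∈ [0, 4/33)
j=4 picked index 4: u0 ∈ [1/33, 7/66)
j=5 picked index 5: u0 ∈ [1/66, 2/33)
j=6 picked index 6: u0 ∈ [-1/33, 5/66)
j=7 picked index 7: u0 ∈ [-1/66, 1/11)
j=8 picked index 8: u0 ∈ [0, 7/66)
j=9 picked index 9: u0 ∈ [1/66, 4/33)
j=10 picked index 10: u0 ∈ [1/33, 1/11)
intersection: [1/22, 2/33)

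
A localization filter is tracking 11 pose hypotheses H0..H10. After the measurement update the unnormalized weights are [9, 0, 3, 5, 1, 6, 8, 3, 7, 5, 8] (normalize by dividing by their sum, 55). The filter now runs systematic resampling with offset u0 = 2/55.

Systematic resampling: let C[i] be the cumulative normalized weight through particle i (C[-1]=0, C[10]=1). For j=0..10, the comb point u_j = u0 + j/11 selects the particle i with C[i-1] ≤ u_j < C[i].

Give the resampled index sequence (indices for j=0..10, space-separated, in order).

C = [9/55, 9/55, 12/55, 17/55, 18/55, 24/55, 32/55, 7/11, 42/55, 47/55, 1]
j=0: u_0=2/55 ∈ [0, 9/55) → index 0
j=1: u_1=7/55 ∈ [0, 9/55) → index 0
j=2: u_2=12/55 ∈ [12/55, 17/55) → index 3
j=3: u_3=17/55 ∈ [17/55, 18/55) → index 4
j=4: u_4=2/5 ∈ [18/55, 24/55) → index 5
j=5: u_5=27/55 ∈ [24/55, 32/55) → index 6
j=6: u_6=32/55 ∈ [32/55, 7/11) → index 7
j=7: u_7=37/55 ∈ [7/11, 42/55) → index 8
j=8: u_8=42/55 ∈ [42/55, 47/55) → index 9
j=9: u_9=47/55 ∈ [47/55, 1) → index 10
j=10: u_10=52/55 ∈ [47/55, 1) → index 10

0 0 3 4 5 6 7 8 9 10 10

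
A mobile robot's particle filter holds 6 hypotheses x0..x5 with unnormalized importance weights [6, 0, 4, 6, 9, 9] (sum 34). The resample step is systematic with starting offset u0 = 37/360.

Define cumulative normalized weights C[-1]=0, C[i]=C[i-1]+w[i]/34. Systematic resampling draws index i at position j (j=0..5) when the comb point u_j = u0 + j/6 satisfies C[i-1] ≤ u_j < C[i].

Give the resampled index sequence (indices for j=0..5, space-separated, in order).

C = [3/17, 3/17, 5/17, 8/17, 25/34, 1]
j=0: u_0=37/360 ∈ [0, 3/17) → index 0
j=1: u_1=97/360 ∈ [3/17, 5/17) → index 2
j=2: u_2=157/360 ∈ [5/17, 8/17) → index 3
j=3: u_3=217/360 ∈ [8/17, 25/34) → index 4
j=4: u_4=277/360 ∈ [25/34, 1) → index 5
j=5: u_5=337/360 ∈ [25/34, 1) → index 5

0 2 3 4 5 5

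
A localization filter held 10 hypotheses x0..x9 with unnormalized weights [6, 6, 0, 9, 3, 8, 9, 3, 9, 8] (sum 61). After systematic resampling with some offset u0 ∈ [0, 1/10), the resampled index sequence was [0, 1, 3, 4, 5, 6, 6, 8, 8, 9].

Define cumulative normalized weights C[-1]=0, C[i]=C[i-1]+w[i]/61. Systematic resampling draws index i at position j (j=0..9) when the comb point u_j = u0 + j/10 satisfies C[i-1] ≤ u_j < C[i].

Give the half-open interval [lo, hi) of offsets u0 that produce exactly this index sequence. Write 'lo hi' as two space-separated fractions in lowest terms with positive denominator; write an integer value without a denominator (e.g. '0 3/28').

C = [6/61, 12/61, 12/61, 21/61, 24/61, 32/61, 41/61, 44/61, 53/61, 1]
j=0 picked index 0: u0 ∈ [0, 6/61)
j=1 picked index 1: u0 ∈ [-1/610, 59/610)
j=2 picked index 3: u0 ∈ [-1/305, 44/305)
j=3 picked index 4: u0 ∈ [27/610, 57/610)
j=4 picked index 5: u0 ∈ [-2/305, 38/305)
j=5 picked index 6: u0 ∈ [3/122, 21/122)
j=6 picked index 6: u0 ∈ [-23/305, 22/305)
j=7 picked index 8: u0 ∈ [13/610, 103/610)
j=8 picked index 8: u0 ∈ [-24/305, 21/305)
j=9 picked index 9: u0 ∈ [-19/610, 1/10)
intersection: [27/610, 21/305)

27/610 21/305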